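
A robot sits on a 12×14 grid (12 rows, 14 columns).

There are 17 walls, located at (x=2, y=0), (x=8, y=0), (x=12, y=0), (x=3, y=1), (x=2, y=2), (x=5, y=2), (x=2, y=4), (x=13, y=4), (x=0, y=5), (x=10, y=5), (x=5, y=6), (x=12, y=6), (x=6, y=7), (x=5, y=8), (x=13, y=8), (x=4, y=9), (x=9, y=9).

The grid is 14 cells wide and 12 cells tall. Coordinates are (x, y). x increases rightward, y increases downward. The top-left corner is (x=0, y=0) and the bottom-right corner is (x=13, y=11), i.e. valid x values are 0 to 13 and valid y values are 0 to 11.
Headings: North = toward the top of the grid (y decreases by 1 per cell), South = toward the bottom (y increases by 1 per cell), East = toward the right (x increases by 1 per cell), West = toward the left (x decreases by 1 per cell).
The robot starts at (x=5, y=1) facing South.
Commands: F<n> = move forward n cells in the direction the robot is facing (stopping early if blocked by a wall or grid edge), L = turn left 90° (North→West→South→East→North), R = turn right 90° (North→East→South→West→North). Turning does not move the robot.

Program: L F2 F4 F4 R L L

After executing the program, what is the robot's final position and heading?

Answer: Final position: (x=13, y=1), facing North

Derivation:
Start: (x=5, y=1), facing South
  L: turn left, now facing East
  F2: move forward 2, now at (x=7, y=1)
  F4: move forward 4, now at (x=11, y=1)
  F4: move forward 2/4 (blocked), now at (x=13, y=1)
  R: turn right, now facing South
  L: turn left, now facing East
  L: turn left, now facing North
Final: (x=13, y=1), facing North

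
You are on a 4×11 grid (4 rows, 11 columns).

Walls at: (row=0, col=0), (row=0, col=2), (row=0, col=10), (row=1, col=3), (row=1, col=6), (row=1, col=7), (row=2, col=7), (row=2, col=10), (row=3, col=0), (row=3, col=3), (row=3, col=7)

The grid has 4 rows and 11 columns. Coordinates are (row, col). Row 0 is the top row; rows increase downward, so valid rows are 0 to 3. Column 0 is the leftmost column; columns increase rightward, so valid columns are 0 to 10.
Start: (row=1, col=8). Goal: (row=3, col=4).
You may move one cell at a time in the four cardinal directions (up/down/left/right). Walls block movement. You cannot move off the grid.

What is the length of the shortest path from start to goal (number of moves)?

BFS from (row=1, col=8) until reaching (row=3, col=4):
  Distance 0: (row=1, col=8)
  Distance 1: (row=0, col=8), (row=1, col=9), (row=2, col=8)
  Distance 2: (row=0, col=7), (row=0, col=9), (row=1, col=10), (row=2, col=9), (row=3, col=8)
  Distance 3: (row=0, col=6), (row=3, col=9)
  Distance 4: (row=0, col=5), (row=3, col=10)
  Distance 5: (row=0, col=4), (row=1, col=5)
  Distance 6: (row=0, col=3), (row=1, col=4), (row=2, col=5)
  Distance 7: (row=2, col=4), (row=2, col=6), (row=3, col=5)
  Distance 8: (row=2, col=3), (row=3, col=4), (row=3, col=6)  <- goal reached here
One shortest path (8 moves): (row=1, col=8) -> (row=0, col=8) -> (row=0, col=7) -> (row=0, col=6) -> (row=0, col=5) -> (row=0, col=4) -> (row=1, col=4) -> (row=2, col=4) -> (row=3, col=4)

Answer: Shortest path length: 8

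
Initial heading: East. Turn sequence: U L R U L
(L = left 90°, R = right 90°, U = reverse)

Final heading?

Start: East
  U (U-turn (180°)) -> West
  L (left (90° counter-clockwise)) -> South
  R (right (90° clockwise)) -> West
  U (U-turn (180°)) -> East
  L (left (90° counter-clockwise)) -> North
Final: North

Answer: Final heading: North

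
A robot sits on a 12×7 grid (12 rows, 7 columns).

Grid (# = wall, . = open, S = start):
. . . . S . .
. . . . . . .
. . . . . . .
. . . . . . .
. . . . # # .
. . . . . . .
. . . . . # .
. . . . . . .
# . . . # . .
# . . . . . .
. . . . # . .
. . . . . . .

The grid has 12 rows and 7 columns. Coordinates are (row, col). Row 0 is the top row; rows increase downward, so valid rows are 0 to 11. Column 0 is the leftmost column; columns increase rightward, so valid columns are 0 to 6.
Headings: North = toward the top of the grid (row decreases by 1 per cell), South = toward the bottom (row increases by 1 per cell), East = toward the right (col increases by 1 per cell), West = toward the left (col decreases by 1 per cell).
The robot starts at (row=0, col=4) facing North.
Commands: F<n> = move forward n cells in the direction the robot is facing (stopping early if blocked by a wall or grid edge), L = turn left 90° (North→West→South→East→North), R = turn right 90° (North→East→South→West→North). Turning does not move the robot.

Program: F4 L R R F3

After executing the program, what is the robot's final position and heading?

Start: (row=0, col=4), facing North
  F4: move forward 0/4 (blocked), now at (row=0, col=4)
  L: turn left, now facing West
  R: turn right, now facing North
  R: turn right, now facing East
  F3: move forward 2/3 (blocked), now at (row=0, col=6)
Final: (row=0, col=6), facing East

Answer: Final position: (row=0, col=6), facing East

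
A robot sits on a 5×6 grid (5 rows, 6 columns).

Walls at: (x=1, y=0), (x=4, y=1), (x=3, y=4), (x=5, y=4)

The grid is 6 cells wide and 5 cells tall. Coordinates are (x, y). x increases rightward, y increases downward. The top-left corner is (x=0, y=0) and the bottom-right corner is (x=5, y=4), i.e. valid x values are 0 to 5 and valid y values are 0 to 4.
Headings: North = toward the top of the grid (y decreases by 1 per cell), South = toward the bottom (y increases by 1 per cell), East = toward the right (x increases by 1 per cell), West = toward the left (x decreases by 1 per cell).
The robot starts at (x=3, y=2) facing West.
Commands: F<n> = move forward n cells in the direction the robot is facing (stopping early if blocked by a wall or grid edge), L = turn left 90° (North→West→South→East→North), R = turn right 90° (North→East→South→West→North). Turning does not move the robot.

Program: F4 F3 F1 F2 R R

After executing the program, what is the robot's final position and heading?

Answer: Final position: (x=0, y=2), facing East

Derivation:
Start: (x=3, y=2), facing West
  F4: move forward 3/4 (blocked), now at (x=0, y=2)
  F3: move forward 0/3 (blocked), now at (x=0, y=2)
  F1: move forward 0/1 (blocked), now at (x=0, y=2)
  F2: move forward 0/2 (blocked), now at (x=0, y=2)
  R: turn right, now facing North
  R: turn right, now facing East
Final: (x=0, y=2), facing East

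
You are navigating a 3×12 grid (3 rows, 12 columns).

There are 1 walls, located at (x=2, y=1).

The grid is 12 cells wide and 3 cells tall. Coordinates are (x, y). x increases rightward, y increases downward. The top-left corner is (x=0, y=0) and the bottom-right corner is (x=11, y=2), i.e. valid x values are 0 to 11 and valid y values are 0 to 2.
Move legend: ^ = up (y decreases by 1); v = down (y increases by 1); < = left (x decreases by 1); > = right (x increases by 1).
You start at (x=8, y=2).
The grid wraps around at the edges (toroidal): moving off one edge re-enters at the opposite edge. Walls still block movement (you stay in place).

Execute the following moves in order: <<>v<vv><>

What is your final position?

Start: (x=8, y=2)
  < (left): (x=8, y=2) -> (x=7, y=2)
  < (left): (x=7, y=2) -> (x=6, y=2)
  > (right): (x=6, y=2) -> (x=7, y=2)
  v (down): (x=7, y=2) -> (x=7, y=0)
  < (left): (x=7, y=0) -> (x=6, y=0)
  v (down): (x=6, y=0) -> (x=6, y=1)
  v (down): (x=6, y=1) -> (x=6, y=2)
  > (right): (x=6, y=2) -> (x=7, y=2)
  < (left): (x=7, y=2) -> (x=6, y=2)
  > (right): (x=6, y=2) -> (x=7, y=2)
Final: (x=7, y=2)

Answer: Final position: (x=7, y=2)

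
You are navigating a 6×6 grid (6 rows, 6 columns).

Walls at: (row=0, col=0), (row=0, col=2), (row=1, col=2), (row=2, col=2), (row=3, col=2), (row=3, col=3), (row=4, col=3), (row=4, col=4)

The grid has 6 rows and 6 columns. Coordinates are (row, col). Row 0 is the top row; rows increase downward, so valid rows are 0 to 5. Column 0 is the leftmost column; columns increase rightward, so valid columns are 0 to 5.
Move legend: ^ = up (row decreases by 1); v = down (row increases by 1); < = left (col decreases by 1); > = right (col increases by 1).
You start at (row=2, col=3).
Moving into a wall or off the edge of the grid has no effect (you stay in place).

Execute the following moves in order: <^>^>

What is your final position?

Answer: Final position: (row=0, col=5)

Derivation:
Start: (row=2, col=3)
  < (left): blocked, stay at (row=2, col=3)
  ^ (up): (row=2, col=3) -> (row=1, col=3)
  > (right): (row=1, col=3) -> (row=1, col=4)
  ^ (up): (row=1, col=4) -> (row=0, col=4)
  > (right): (row=0, col=4) -> (row=0, col=5)
Final: (row=0, col=5)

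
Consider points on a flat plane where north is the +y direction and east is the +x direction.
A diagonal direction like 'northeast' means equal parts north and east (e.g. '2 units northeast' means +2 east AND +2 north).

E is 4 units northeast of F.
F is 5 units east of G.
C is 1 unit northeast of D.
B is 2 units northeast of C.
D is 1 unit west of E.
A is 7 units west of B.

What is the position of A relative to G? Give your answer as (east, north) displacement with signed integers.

Answer: A is at (east=4, north=7) relative to G.

Derivation:
Place G at the origin (east=0, north=0).
  F is 5 units east of G: delta (east=+5, north=+0); F at (east=5, north=0).
  E is 4 units northeast of F: delta (east=+4, north=+4); E at (east=9, north=4).
  D is 1 unit west of E: delta (east=-1, north=+0); D at (east=8, north=4).
  C is 1 unit northeast of D: delta (east=+1, north=+1); C at (east=9, north=5).
  B is 2 units northeast of C: delta (east=+2, north=+2); B at (east=11, north=7).
  A is 7 units west of B: delta (east=-7, north=+0); A at (east=4, north=7).
Therefore A relative to G: (east=4, north=7).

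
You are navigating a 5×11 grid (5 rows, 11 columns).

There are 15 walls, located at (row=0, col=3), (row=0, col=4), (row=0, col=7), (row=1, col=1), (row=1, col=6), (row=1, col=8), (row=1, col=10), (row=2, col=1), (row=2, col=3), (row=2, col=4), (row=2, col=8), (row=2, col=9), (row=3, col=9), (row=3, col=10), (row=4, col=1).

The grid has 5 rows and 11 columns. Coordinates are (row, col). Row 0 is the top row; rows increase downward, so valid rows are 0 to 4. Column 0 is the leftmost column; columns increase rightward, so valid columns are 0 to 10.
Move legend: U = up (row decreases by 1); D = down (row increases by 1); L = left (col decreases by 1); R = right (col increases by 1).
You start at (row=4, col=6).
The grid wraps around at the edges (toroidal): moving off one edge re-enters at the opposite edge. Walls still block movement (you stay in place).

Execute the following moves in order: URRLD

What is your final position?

Answer: Final position: (row=4, col=7)

Derivation:
Start: (row=4, col=6)
  U (up): (row=4, col=6) -> (row=3, col=6)
  R (right): (row=3, col=6) -> (row=3, col=7)
  R (right): (row=3, col=7) -> (row=3, col=8)
  L (left): (row=3, col=8) -> (row=3, col=7)
  D (down): (row=3, col=7) -> (row=4, col=7)
Final: (row=4, col=7)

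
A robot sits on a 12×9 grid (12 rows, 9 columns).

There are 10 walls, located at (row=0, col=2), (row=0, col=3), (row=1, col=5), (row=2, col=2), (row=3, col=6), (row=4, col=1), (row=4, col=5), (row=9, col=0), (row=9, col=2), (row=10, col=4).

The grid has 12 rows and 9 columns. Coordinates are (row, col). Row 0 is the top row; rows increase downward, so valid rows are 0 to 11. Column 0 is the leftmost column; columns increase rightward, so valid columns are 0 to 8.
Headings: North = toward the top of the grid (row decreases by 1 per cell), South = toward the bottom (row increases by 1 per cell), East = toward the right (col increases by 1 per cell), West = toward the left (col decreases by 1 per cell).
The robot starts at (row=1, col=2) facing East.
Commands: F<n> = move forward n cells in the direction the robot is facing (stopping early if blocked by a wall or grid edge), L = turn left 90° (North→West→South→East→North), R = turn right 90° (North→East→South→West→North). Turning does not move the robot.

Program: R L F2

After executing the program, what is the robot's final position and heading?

Start: (row=1, col=2), facing East
  R: turn right, now facing South
  L: turn left, now facing East
  F2: move forward 2, now at (row=1, col=4)
Final: (row=1, col=4), facing East

Answer: Final position: (row=1, col=4), facing East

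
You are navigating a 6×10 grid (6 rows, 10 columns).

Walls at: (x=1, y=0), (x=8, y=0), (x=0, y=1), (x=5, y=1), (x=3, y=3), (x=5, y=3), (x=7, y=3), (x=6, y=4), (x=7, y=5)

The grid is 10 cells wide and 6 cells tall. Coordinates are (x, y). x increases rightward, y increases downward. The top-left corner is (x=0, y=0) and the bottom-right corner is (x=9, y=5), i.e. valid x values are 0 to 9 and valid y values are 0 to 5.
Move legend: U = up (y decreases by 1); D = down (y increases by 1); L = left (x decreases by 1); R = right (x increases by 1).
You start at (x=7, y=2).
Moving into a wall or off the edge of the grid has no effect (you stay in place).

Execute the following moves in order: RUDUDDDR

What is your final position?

Answer: Final position: (x=9, y=4)

Derivation:
Start: (x=7, y=2)
  R (right): (x=7, y=2) -> (x=8, y=2)
  U (up): (x=8, y=2) -> (x=8, y=1)
  D (down): (x=8, y=1) -> (x=8, y=2)
  U (up): (x=8, y=2) -> (x=8, y=1)
  D (down): (x=8, y=1) -> (x=8, y=2)
  D (down): (x=8, y=2) -> (x=8, y=3)
  D (down): (x=8, y=3) -> (x=8, y=4)
  R (right): (x=8, y=4) -> (x=9, y=4)
Final: (x=9, y=4)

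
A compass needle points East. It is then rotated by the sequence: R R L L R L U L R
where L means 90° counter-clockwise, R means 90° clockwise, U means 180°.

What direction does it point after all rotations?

Answer: Final heading: West

Derivation:
Start: East
  R (right (90° clockwise)) -> South
  R (right (90° clockwise)) -> West
  L (left (90° counter-clockwise)) -> South
  L (left (90° counter-clockwise)) -> East
  R (right (90° clockwise)) -> South
  L (left (90° counter-clockwise)) -> East
  U (U-turn (180°)) -> West
  L (left (90° counter-clockwise)) -> South
  R (right (90° clockwise)) -> West
Final: West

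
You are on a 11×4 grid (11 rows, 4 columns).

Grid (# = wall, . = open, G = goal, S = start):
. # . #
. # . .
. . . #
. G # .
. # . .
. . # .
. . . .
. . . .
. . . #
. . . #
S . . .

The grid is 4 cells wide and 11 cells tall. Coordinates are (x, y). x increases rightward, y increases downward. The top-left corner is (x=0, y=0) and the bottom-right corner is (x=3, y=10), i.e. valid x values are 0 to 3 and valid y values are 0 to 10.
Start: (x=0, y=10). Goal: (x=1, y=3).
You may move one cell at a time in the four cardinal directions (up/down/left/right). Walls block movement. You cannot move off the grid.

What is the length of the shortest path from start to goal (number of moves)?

Answer: Shortest path length: 8

Derivation:
BFS from (x=0, y=10) until reaching (x=1, y=3):
  Distance 0: (x=0, y=10)
  Distance 1: (x=0, y=9), (x=1, y=10)
  Distance 2: (x=0, y=8), (x=1, y=9), (x=2, y=10)
  Distance 3: (x=0, y=7), (x=1, y=8), (x=2, y=9), (x=3, y=10)
  Distance 4: (x=0, y=6), (x=1, y=7), (x=2, y=8)
  Distance 5: (x=0, y=5), (x=1, y=6), (x=2, y=7)
  Distance 6: (x=0, y=4), (x=1, y=5), (x=2, y=6), (x=3, y=7)
  Distance 7: (x=0, y=3), (x=3, y=6)
  Distance 8: (x=0, y=2), (x=1, y=3), (x=3, y=5)  <- goal reached here
One shortest path (8 moves): (x=0, y=10) -> (x=0, y=9) -> (x=0, y=8) -> (x=0, y=7) -> (x=0, y=6) -> (x=0, y=5) -> (x=0, y=4) -> (x=0, y=3) -> (x=1, y=3)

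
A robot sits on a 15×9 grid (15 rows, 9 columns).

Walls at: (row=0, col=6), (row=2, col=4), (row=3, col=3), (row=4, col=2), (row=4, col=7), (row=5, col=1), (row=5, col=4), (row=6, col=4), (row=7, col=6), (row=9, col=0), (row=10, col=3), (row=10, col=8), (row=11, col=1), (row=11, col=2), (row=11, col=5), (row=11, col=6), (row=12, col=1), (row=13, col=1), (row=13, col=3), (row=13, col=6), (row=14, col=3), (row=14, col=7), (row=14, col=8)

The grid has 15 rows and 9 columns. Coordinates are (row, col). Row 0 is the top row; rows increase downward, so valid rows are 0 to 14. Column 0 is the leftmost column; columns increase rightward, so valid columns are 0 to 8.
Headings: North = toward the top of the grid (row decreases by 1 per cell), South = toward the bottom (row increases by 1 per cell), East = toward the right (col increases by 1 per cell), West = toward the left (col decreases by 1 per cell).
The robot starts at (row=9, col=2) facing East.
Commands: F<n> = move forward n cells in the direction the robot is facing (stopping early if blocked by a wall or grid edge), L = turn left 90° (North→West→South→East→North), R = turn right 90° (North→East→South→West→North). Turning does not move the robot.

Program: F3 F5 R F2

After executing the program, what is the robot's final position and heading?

Start: (row=9, col=2), facing East
  F3: move forward 3, now at (row=9, col=5)
  F5: move forward 3/5 (blocked), now at (row=9, col=8)
  R: turn right, now facing South
  F2: move forward 0/2 (blocked), now at (row=9, col=8)
Final: (row=9, col=8), facing South

Answer: Final position: (row=9, col=8), facing South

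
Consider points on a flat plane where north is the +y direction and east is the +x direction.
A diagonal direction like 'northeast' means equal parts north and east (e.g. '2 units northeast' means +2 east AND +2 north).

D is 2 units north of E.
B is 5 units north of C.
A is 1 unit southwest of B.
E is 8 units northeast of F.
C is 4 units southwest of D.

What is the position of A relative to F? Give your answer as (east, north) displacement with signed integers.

Answer: A is at (east=3, north=10) relative to F.

Derivation:
Place F at the origin (east=0, north=0).
  E is 8 units northeast of F: delta (east=+8, north=+8); E at (east=8, north=8).
  D is 2 units north of E: delta (east=+0, north=+2); D at (east=8, north=10).
  C is 4 units southwest of D: delta (east=-4, north=-4); C at (east=4, north=6).
  B is 5 units north of C: delta (east=+0, north=+5); B at (east=4, north=11).
  A is 1 unit southwest of B: delta (east=-1, north=-1); A at (east=3, north=10).
Therefore A relative to F: (east=3, north=10).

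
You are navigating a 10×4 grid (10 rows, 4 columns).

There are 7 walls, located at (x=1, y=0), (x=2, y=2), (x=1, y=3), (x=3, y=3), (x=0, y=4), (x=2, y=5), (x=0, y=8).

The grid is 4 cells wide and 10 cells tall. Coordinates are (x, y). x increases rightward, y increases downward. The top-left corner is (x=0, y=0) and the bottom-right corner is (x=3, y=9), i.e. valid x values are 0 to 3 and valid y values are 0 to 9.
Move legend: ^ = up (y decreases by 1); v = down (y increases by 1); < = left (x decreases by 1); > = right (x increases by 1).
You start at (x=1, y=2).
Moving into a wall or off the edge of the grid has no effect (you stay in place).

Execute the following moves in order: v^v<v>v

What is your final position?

Answer: Final position: (x=0, y=3)

Derivation:
Start: (x=1, y=2)
  v (down): blocked, stay at (x=1, y=2)
  ^ (up): (x=1, y=2) -> (x=1, y=1)
  v (down): (x=1, y=1) -> (x=1, y=2)
  < (left): (x=1, y=2) -> (x=0, y=2)
  v (down): (x=0, y=2) -> (x=0, y=3)
  > (right): blocked, stay at (x=0, y=3)
  v (down): blocked, stay at (x=0, y=3)
Final: (x=0, y=3)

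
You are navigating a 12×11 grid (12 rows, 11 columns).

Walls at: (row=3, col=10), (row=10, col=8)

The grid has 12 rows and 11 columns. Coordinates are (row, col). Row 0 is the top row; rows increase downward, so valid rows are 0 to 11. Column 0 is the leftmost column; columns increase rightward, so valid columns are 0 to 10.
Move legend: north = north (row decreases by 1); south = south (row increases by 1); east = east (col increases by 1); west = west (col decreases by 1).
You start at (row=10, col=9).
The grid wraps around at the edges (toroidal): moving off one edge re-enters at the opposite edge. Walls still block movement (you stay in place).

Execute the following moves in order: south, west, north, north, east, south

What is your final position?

Answer: Final position: (row=0, col=9)

Derivation:
Start: (row=10, col=9)
  south (south): (row=10, col=9) -> (row=11, col=9)
  west (west): (row=11, col=9) -> (row=11, col=8)
  north (north): blocked, stay at (row=11, col=8)
  north (north): blocked, stay at (row=11, col=8)
  east (east): (row=11, col=8) -> (row=11, col=9)
  south (south): (row=11, col=9) -> (row=0, col=9)
Final: (row=0, col=9)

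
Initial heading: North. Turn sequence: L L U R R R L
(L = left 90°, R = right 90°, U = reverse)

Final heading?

Start: North
  L (left (90° counter-clockwise)) -> West
  L (left (90° counter-clockwise)) -> South
  U (U-turn (180°)) -> North
  R (right (90° clockwise)) -> East
  R (right (90° clockwise)) -> South
  R (right (90° clockwise)) -> West
  L (left (90° counter-clockwise)) -> South
Final: South

Answer: Final heading: South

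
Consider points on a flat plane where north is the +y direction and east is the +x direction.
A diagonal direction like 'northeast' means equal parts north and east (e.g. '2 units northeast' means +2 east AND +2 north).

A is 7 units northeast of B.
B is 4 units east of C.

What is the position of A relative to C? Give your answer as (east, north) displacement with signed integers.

Answer: A is at (east=11, north=7) relative to C.

Derivation:
Place C at the origin (east=0, north=0).
  B is 4 units east of C: delta (east=+4, north=+0); B at (east=4, north=0).
  A is 7 units northeast of B: delta (east=+7, north=+7); A at (east=11, north=7).
Therefore A relative to C: (east=11, north=7).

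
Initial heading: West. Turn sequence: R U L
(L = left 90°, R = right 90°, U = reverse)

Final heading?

Answer: Final heading: East

Derivation:
Start: West
  R (right (90° clockwise)) -> North
  U (U-turn (180°)) -> South
  L (left (90° counter-clockwise)) -> East
Final: East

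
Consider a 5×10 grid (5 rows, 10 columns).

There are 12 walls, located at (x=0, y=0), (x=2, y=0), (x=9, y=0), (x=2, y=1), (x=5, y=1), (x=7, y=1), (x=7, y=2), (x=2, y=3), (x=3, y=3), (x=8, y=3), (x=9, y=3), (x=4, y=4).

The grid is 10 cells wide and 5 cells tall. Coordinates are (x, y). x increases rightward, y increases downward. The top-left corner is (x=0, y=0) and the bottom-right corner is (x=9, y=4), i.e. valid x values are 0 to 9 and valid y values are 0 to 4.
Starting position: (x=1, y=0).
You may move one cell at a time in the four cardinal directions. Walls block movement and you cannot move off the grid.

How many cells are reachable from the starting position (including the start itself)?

BFS flood-fill from (x=1, y=0):
  Distance 0: (x=1, y=0)
  Distance 1: (x=1, y=1)
  Distance 2: (x=0, y=1), (x=1, y=2)
  Distance 3: (x=0, y=2), (x=2, y=2), (x=1, y=3)
  Distance 4: (x=3, y=2), (x=0, y=3), (x=1, y=4)
  Distance 5: (x=3, y=1), (x=4, y=2), (x=0, y=4), (x=2, y=4)
  Distance 6: (x=3, y=0), (x=4, y=1), (x=5, y=2), (x=4, y=3), (x=3, y=4)
  Distance 7: (x=4, y=0), (x=6, y=2), (x=5, y=3)
  Distance 8: (x=5, y=0), (x=6, y=1), (x=6, y=3), (x=5, y=4)
  Distance 9: (x=6, y=0), (x=7, y=3), (x=6, y=4)
  Distance 10: (x=7, y=0), (x=7, y=4)
  Distance 11: (x=8, y=0), (x=8, y=4)
  Distance 12: (x=8, y=1), (x=9, y=4)
  Distance 13: (x=9, y=1), (x=8, y=2)
  Distance 14: (x=9, y=2)
Total reachable: 38 (grid has 38 open cells total)

Answer: Reachable cells: 38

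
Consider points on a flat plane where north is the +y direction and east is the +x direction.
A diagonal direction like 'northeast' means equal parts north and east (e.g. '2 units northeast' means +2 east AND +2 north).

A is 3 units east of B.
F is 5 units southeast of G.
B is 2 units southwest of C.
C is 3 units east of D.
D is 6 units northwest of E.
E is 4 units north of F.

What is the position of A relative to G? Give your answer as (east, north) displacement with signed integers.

Answer: A is at (east=3, north=3) relative to G.

Derivation:
Place G at the origin (east=0, north=0).
  F is 5 units southeast of G: delta (east=+5, north=-5); F at (east=5, north=-5).
  E is 4 units north of F: delta (east=+0, north=+4); E at (east=5, north=-1).
  D is 6 units northwest of E: delta (east=-6, north=+6); D at (east=-1, north=5).
  C is 3 units east of D: delta (east=+3, north=+0); C at (east=2, north=5).
  B is 2 units southwest of C: delta (east=-2, north=-2); B at (east=0, north=3).
  A is 3 units east of B: delta (east=+3, north=+0); A at (east=3, north=3).
Therefore A relative to G: (east=3, north=3).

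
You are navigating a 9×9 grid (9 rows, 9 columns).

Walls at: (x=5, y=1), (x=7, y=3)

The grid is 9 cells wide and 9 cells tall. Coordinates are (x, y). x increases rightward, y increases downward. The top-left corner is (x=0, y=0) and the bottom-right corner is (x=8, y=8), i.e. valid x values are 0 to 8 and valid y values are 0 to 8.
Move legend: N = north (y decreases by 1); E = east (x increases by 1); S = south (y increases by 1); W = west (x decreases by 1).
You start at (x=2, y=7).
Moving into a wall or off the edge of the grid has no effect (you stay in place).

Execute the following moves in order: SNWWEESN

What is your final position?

Start: (x=2, y=7)
  S (south): (x=2, y=7) -> (x=2, y=8)
  N (north): (x=2, y=8) -> (x=2, y=7)
  W (west): (x=2, y=7) -> (x=1, y=7)
  W (west): (x=1, y=7) -> (x=0, y=7)
  E (east): (x=0, y=7) -> (x=1, y=7)
  E (east): (x=1, y=7) -> (x=2, y=7)
  S (south): (x=2, y=7) -> (x=2, y=8)
  N (north): (x=2, y=8) -> (x=2, y=7)
Final: (x=2, y=7)

Answer: Final position: (x=2, y=7)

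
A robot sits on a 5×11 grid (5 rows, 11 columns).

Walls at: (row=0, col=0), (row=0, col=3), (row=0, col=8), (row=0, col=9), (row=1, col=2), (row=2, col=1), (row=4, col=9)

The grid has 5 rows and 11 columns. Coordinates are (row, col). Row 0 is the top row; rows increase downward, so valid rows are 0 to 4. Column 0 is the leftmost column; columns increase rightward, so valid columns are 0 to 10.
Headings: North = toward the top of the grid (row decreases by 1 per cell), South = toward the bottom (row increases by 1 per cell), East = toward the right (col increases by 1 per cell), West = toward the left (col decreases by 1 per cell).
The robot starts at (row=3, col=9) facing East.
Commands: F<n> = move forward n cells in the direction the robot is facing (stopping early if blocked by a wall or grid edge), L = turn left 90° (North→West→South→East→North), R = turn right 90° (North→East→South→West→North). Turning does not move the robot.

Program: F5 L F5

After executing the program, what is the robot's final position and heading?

Start: (row=3, col=9), facing East
  F5: move forward 1/5 (blocked), now at (row=3, col=10)
  L: turn left, now facing North
  F5: move forward 3/5 (blocked), now at (row=0, col=10)
Final: (row=0, col=10), facing North

Answer: Final position: (row=0, col=10), facing North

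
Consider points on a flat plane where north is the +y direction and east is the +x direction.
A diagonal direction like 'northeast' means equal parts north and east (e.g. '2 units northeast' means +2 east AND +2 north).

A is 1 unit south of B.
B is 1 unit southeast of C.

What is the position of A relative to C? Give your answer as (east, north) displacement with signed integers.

Place C at the origin (east=0, north=0).
  B is 1 unit southeast of C: delta (east=+1, north=-1); B at (east=1, north=-1).
  A is 1 unit south of B: delta (east=+0, north=-1); A at (east=1, north=-2).
Therefore A relative to C: (east=1, north=-2).

Answer: A is at (east=1, north=-2) relative to C.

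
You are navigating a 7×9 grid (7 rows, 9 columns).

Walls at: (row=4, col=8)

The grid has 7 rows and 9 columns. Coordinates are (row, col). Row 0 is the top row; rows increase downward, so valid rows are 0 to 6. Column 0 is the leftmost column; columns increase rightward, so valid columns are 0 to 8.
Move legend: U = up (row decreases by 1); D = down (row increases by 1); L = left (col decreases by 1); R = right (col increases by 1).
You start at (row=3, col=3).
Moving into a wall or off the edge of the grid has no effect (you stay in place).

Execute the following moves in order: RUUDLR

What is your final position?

Start: (row=3, col=3)
  R (right): (row=3, col=3) -> (row=3, col=4)
  U (up): (row=3, col=4) -> (row=2, col=4)
  U (up): (row=2, col=4) -> (row=1, col=4)
  D (down): (row=1, col=4) -> (row=2, col=4)
  L (left): (row=2, col=4) -> (row=2, col=3)
  R (right): (row=2, col=3) -> (row=2, col=4)
Final: (row=2, col=4)

Answer: Final position: (row=2, col=4)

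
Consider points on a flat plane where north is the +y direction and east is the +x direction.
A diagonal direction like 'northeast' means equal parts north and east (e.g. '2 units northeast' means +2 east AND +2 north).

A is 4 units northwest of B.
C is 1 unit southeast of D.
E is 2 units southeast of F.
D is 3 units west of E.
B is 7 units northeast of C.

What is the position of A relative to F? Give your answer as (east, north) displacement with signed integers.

Place F at the origin (east=0, north=0).
  E is 2 units southeast of F: delta (east=+2, north=-2); E at (east=2, north=-2).
  D is 3 units west of E: delta (east=-3, north=+0); D at (east=-1, north=-2).
  C is 1 unit southeast of D: delta (east=+1, north=-1); C at (east=0, north=-3).
  B is 7 units northeast of C: delta (east=+7, north=+7); B at (east=7, north=4).
  A is 4 units northwest of B: delta (east=-4, north=+4); A at (east=3, north=8).
Therefore A relative to F: (east=3, north=8).

Answer: A is at (east=3, north=8) relative to F.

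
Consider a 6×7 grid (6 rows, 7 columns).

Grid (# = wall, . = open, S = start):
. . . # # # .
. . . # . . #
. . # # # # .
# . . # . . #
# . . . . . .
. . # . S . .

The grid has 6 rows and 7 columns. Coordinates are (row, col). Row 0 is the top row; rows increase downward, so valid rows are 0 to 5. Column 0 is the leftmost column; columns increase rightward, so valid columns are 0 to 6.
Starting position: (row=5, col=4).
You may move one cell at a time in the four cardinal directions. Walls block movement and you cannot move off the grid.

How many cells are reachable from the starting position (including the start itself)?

BFS flood-fill from (row=5, col=4):
  Distance 0: (row=5, col=4)
  Distance 1: (row=4, col=4), (row=5, col=3), (row=5, col=5)
  Distance 2: (row=3, col=4), (row=4, col=3), (row=4, col=5), (row=5, col=6)
  Distance 3: (row=3, col=5), (row=4, col=2), (row=4, col=6)
  Distance 4: (row=3, col=2), (row=4, col=1)
  Distance 5: (row=3, col=1), (row=5, col=1)
  Distance 6: (row=2, col=1), (row=5, col=0)
  Distance 7: (row=1, col=1), (row=2, col=0)
  Distance 8: (row=0, col=1), (row=1, col=0), (row=1, col=2)
  Distance 9: (row=0, col=0), (row=0, col=2)
Total reachable: 24 (grid has 28 open cells total)

Answer: Reachable cells: 24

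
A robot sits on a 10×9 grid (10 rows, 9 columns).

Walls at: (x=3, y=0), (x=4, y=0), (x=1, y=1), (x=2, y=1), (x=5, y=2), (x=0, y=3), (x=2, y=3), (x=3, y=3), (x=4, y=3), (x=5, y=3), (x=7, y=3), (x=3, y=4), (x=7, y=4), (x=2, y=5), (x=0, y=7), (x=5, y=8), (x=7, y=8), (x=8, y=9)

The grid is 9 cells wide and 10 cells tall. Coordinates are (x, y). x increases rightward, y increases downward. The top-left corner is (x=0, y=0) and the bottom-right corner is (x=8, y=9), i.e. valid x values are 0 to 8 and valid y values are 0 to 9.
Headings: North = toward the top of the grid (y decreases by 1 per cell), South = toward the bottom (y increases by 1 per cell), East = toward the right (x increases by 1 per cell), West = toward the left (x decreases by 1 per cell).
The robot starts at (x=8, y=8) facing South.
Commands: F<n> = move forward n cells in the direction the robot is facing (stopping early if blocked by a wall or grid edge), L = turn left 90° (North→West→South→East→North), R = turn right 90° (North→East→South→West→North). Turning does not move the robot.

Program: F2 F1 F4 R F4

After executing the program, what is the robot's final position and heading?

Start: (x=8, y=8), facing South
  F2: move forward 0/2 (blocked), now at (x=8, y=8)
  F1: move forward 0/1 (blocked), now at (x=8, y=8)
  F4: move forward 0/4 (blocked), now at (x=8, y=8)
  R: turn right, now facing West
  F4: move forward 0/4 (blocked), now at (x=8, y=8)
Final: (x=8, y=8), facing West

Answer: Final position: (x=8, y=8), facing West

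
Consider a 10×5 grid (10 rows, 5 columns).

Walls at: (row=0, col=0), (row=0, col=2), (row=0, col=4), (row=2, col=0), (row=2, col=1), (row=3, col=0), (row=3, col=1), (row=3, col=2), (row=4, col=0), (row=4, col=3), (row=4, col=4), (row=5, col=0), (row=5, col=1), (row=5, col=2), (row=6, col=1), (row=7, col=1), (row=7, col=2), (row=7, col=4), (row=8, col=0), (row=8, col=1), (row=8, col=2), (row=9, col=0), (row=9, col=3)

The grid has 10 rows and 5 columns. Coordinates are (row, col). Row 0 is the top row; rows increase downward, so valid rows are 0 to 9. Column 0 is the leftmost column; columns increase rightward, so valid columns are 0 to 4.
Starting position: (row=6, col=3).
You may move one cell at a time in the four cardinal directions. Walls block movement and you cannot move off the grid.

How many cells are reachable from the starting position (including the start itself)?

BFS flood-fill from (row=6, col=3):
  Distance 0: (row=6, col=3)
  Distance 1: (row=5, col=3), (row=6, col=2), (row=6, col=4), (row=7, col=3)
  Distance 2: (row=5, col=4), (row=8, col=3)
  Distance 3: (row=8, col=4)
  Distance 4: (row=9, col=4)
Total reachable: 9 (grid has 27 open cells total)

Answer: Reachable cells: 9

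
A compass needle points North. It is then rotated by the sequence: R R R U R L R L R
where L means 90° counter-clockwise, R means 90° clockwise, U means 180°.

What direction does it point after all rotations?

Answer: Final heading: South

Derivation:
Start: North
  R (right (90° clockwise)) -> East
  R (right (90° clockwise)) -> South
  R (right (90° clockwise)) -> West
  U (U-turn (180°)) -> East
  R (right (90° clockwise)) -> South
  L (left (90° counter-clockwise)) -> East
  R (right (90° clockwise)) -> South
  L (left (90° counter-clockwise)) -> East
  R (right (90° clockwise)) -> South
Final: South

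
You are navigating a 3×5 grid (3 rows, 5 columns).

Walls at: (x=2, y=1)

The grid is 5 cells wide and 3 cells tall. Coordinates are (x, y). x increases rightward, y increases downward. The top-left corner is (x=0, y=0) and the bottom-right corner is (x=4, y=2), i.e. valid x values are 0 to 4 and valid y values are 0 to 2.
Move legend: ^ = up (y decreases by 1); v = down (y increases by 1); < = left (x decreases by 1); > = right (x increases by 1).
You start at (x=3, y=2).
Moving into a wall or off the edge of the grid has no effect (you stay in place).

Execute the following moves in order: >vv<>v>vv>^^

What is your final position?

Start: (x=3, y=2)
  > (right): (x=3, y=2) -> (x=4, y=2)
  v (down): blocked, stay at (x=4, y=2)
  v (down): blocked, stay at (x=4, y=2)
  < (left): (x=4, y=2) -> (x=3, y=2)
  > (right): (x=3, y=2) -> (x=4, y=2)
  v (down): blocked, stay at (x=4, y=2)
  > (right): blocked, stay at (x=4, y=2)
  v (down): blocked, stay at (x=4, y=2)
  v (down): blocked, stay at (x=4, y=2)
  > (right): blocked, stay at (x=4, y=2)
  ^ (up): (x=4, y=2) -> (x=4, y=1)
  ^ (up): (x=4, y=1) -> (x=4, y=0)
Final: (x=4, y=0)

Answer: Final position: (x=4, y=0)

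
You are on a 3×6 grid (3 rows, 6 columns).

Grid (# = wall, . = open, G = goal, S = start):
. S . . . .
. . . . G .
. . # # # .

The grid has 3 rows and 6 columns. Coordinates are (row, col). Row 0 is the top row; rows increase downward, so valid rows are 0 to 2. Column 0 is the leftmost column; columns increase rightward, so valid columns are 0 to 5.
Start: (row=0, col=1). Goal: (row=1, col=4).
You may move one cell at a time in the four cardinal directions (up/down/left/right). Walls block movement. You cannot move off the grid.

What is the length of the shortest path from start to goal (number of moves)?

Answer: Shortest path length: 4

Derivation:
BFS from (row=0, col=1) until reaching (row=1, col=4):
  Distance 0: (row=0, col=1)
  Distance 1: (row=0, col=0), (row=0, col=2), (row=1, col=1)
  Distance 2: (row=0, col=3), (row=1, col=0), (row=1, col=2), (row=2, col=1)
  Distance 3: (row=0, col=4), (row=1, col=3), (row=2, col=0)
  Distance 4: (row=0, col=5), (row=1, col=4)  <- goal reached here
One shortest path (4 moves): (row=0, col=1) -> (row=0, col=2) -> (row=0, col=3) -> (row=0, col=4) -> (row=1, col=4)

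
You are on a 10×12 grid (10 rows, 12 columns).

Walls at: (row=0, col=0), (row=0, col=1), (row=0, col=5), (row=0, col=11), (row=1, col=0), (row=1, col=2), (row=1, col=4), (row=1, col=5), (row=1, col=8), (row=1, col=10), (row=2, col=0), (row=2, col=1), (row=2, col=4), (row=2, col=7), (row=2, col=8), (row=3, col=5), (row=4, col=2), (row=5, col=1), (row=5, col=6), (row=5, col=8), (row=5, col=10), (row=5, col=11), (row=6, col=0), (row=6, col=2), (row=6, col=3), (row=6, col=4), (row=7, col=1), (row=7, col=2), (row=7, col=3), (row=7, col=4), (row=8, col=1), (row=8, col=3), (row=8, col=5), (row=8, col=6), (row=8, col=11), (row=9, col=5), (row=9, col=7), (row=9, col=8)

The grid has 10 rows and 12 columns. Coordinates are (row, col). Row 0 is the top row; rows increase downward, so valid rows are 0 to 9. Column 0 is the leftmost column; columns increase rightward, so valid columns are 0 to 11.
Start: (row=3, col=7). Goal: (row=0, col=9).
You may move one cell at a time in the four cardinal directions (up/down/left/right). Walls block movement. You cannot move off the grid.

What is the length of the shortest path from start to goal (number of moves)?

Answer: Shortest path length: 5

Derivation:
BFS from (row=3, col=7) until reaching (row=0, col=9):
  Distance 0: (row=3, col=7)
  Distance 1: (row=3, col=6), (row=3, col=8), (row=4, col=7)
  Distance 2: (row=2, col=6), (row=3, col=9), (row=4, col=6), (row=4, col=8), (row=5, col=7)
  Distance 3: (row=1, col=6), (row=2, col=5), (row=2, col=9), (row=3, col=10), (row=4, col=5), (row=4, col=9), (row=6, col=7)
  Distance 4: (row=0, col=6), (row=1, col=7), (row=1, col=9), (row=2, col=10), (row=3, col=11), (row=4, col=4), (row=4, col=10), (row=5, col=5), (row=5, col=9), (row=6, col=6), (row=6, col=8), (row=7, col=7)
  Distance 5: (row=0, col=7), (row=0, col=9), (row=2, col=11), (row=3, col=4), (row=4, col=3), (row=4, col=11), (row=5, col=4), (row=6, col=5), (row=6, col=9), (row=7, col=6), (row=7, col=8), (row=8, col=7)  <- goal reached here
One shortest path (5 moves): (row=3, col=7) -> (row=3, col=8) -> (row=3, col=9) -> (row=2, col=9) -> (row=1, col=9) -> (row=0, col=9)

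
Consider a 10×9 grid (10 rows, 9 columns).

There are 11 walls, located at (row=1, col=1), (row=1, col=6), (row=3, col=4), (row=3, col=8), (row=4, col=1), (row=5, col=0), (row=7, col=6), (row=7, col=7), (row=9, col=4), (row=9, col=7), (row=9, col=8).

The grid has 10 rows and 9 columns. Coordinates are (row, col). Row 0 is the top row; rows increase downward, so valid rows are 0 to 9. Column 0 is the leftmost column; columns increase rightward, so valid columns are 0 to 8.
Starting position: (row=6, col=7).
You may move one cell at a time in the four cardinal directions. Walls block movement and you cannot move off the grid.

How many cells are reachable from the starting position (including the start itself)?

Answer: Reachable cells: 79

Derivation:
BFS flood-fill from (row=6, col=7):
  Distance 0: (row=6, col=7)
  Distance 1: (row=5, col=7), (row=6, col=6), (row=6, col=8)
  Distance 2: (row=4, col=7), (row=5, col=6), (row=5, col=8), (row=6, col=5), (row=7, col=8)
  Distance 3: (row=3, col=7), (row=4, col=6), (row=4, col=8), (row=5, col=5), (row=6, col=4), (row=7, col=5), (row=8, col=8)
  Distance 4: (row=2, col=7), (row=3, col=6), (row=4, col=5), (row=5, col=4), (row=6, col=3), (row=7, col=4), (row=8, col=5), (row=8, col=7)
  Distance 5: (row=1, col=7), (row=2, col=6), (row=2, col=8), (row=3, col=5), (row=4, col=4), (row=5, col=3), (row=6, col=2), (row=7, col=3), (row=8, col=4), (row=8, col=6), (row=9, col=5)
  Distance 6: (row=0, col=7), (row=1, col=8), (row=2, col=5), (row=4, col=3), (row=5, col=2), (row=6, col=1), (row=7, col=2), (row=8, col=3), (row=9, col=6)
  Distance 7: (row=0, col=6), (row=0, col=8), (row=1, col=5), (row=2, col=4), (row=3, col=3), (row=4, col=2), (row=5, col=1), (row=6, col=0), (row=7, col=1), (row=8, col=2), (row=9, col=3)
  Distance 8: (row=0, col=5), (row=1, col=4), (row=2, col=3), (row=3, col=2), (row=7, col=0), (row=8, col=1), (row=9, col=2)
  Distance 9: (row=0, col=4), (row=1, col=3), (row=2, col=2), (row=3, col=1), (row=8, col=0), (row=9, col=1)
  Distance 10: (row=0, col=3), (row=1, col=2), (row=2, col=1), (row=3, col=0), (row=9, col=0)
  Distance 11: (row=0, col=2), (row=2, col=0), (row=4, col=0)
  Distance 12: (row=0, col=1), (row=1, col=0)
  Distance 13: (row=0, col=0)
Total reachable: 79 (grid has 79 open cells total)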